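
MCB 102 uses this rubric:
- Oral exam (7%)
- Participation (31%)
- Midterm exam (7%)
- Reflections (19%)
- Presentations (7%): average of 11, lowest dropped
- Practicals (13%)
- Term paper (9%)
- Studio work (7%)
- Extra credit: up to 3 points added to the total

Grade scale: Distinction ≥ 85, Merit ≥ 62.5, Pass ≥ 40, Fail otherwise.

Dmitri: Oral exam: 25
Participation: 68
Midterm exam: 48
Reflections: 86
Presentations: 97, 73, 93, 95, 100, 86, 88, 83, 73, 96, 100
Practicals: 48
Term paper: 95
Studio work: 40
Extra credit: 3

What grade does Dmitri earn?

Presentations: drop 73 → average of remaining 10 = 911/10 = 91.1
Weighted total:
  Oral exam 25 × 0.07 = 1.75
  Participation 68 × 0.31 = 21.08
  Midterm exam 48 × 0.07 = 3.36
  Reflections 86 × 0.19 = 16.34
  Presentations 91.1 × 0.07 = 6.377
  Practicals 48 × 0.13 = 6.24
  Term paper 95 × 0.09 = 8.55
  Studio work 40 × 0.07 = 2.8
Sum = 66.497
Extra credit: 66.497 + 3 = 69.497
69.497 is ≥ 62.5 and < 85 → Merit

Merit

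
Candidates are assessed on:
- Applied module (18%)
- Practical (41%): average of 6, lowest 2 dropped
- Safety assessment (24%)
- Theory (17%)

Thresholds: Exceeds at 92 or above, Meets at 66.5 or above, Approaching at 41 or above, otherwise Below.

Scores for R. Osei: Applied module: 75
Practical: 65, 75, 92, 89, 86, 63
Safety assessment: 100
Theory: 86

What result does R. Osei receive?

Meets

Practical: drop 63, 65 → average of remaining 4 = 342/4 = 85.5
Weighted total:
  Applied module 75 × 0.18 = 13.5
  Practical 85.5 × 0.41 = 35.055
  Safety assessment 100 × 0.24 = 24
  Theory 86 × 0.17 = 14.62
Sum = 87.175
87.175 is ≥ 66.5 and < 92 → Meets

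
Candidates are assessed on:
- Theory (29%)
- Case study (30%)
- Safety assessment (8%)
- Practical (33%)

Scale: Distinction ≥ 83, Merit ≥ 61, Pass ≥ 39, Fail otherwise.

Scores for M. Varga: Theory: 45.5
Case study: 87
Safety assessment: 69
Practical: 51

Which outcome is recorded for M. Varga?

Weighted total:
  Theory 45.5 × 0.29 = 13.195
  Case study 87 × 0.3 = 26.1
  Safety assessment 69 × 0.08 = 5.52
  Practical 51 × 0.33 = 16.83
Sum = 61.645
61.645 is ≥ 61 and < 83 → Merit

Merit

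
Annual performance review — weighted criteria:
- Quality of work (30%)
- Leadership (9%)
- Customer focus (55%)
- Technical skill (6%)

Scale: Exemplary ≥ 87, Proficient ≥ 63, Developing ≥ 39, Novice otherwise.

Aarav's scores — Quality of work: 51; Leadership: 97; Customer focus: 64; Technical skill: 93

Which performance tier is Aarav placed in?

Proficient

Weighted total:
  Quality of work 51 × 0.3 = 15.3
  Leadership 97 × 0.09 = 8.73
  Customer focus 64 × 0.55 = 35.2
  Technical skill 93 × 0.06 = 5.58
Sum = 64.81
64.81 is ≥ 63 and < 87 → Proficient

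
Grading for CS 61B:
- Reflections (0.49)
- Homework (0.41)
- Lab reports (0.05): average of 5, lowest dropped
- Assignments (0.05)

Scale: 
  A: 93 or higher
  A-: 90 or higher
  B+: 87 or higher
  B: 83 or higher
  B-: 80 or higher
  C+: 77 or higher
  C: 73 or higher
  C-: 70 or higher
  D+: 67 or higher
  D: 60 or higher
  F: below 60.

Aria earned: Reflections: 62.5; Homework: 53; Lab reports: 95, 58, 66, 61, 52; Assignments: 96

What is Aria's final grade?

Lab reports: drop 52 → average of remaining 4 = 280/4 = 70
Weighted total:
  Reflections 62.5 × 0.49 = 30.625
  Homework 53 × 0.41 = 21.73
  Lab reports 70 × 0.05 = 3.5
  Assignments 96 × 0.05 = 4.8
Sum = 60.655
60.655 is ≥ 60 and < 67 → D

D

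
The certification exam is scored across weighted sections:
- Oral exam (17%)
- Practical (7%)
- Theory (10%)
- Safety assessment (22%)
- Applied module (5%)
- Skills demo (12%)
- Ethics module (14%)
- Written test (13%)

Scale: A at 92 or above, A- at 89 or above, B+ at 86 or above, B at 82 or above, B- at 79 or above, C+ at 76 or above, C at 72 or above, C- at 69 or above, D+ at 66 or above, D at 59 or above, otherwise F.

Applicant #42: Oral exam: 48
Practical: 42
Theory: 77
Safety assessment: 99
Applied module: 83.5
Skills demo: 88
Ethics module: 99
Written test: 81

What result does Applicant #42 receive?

B-

Weighted total:
  Oral exam 48 × 0.17 = 8.16
  Practical 42 × 0.07 = 2.94
  Theory 77 × 0.1 = 7.7
  Safety assessment 99 × 0.22 = 21.78
  Applied module 83.5 × 0.05 = 4.175
  Skills demo 88 × 0.12 = 10.56
  Ethics module 99 × 0.14 = 13.86
  Written test 81 × 0.13 = 10.53
Sum = 79.705
79.705 is ≥ 79 and < 82 → B-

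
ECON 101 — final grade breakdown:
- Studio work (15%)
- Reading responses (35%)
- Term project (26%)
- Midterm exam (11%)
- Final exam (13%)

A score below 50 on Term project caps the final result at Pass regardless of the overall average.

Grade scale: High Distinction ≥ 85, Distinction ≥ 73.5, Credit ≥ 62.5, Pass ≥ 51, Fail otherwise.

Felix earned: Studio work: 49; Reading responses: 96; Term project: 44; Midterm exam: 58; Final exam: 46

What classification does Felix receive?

Pass

Term project score 44 < 50: minimum not met.
Weighted total:
  Studio work 49 × 0.15 = 7.35
  Reading responses 96 × 0.35 = 33.6
  Term project 44 × 0.26 = 11.44
  Midterm exam 58 × 0.11 = 6.38
  Final exam 46 × 0.13 = 5.98
Sum = 64.75
64.75 would be Credit; cap at Pass applies → Pass.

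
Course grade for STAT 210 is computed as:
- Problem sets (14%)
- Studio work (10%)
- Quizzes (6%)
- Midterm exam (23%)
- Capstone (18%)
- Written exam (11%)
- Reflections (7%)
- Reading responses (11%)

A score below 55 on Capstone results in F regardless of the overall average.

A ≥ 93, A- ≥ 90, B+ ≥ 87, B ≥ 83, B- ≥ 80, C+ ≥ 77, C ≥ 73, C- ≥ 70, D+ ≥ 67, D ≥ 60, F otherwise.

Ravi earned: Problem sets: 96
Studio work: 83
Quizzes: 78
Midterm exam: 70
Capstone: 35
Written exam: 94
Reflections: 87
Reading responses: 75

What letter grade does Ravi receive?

F

Capstone score 35 < 55: minimum not met.
Weighted total:
  Problem sets 96 × 0.14 = 13.44
  Studio work 83 × 0.1 = 8.3
  Quizzes 78 × 0.06 = 4.68
  Midterm exam 70 × 0.23 = 16.1
  Capstone 35 × 0.18 = 6.3
  Written exam 94 × 0.11 = 10.34
  Reflections 87 × 0.07 = 6.09
  Reading responses 75 × 0.11 = 8.25
Sum = 73.5
Because the Capstone minimum was not met, the result is F.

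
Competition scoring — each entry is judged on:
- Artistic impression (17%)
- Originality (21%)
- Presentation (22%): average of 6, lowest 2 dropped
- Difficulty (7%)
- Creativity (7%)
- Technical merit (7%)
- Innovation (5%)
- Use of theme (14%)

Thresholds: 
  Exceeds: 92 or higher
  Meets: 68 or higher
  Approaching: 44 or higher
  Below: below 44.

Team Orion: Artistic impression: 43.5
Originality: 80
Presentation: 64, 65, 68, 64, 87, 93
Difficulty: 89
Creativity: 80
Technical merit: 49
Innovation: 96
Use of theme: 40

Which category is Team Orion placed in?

Approaching

Presentation: drop 64, 64 → average of remaining 4 = 313/4 = 78.25
Weighted total:
  Artistic impression 43.5 × 0.17 = 7.395
  Originality 80 × 0.21 = 16.8
  Presentation 78.25 × 0.22 = 17.215
  Difficulty 89 × 0.07 = 6.23
  Creativity 80 × 0.07 = 5.6
  Technical merit 49 × 0.07 = 3.43
  Innovation 96 × 0.05 = 4.8
  Use of theme 40 × 0.14 = 5.6
Sum = 67.07
67.07 is ≥ 44 and < 68 → Approaching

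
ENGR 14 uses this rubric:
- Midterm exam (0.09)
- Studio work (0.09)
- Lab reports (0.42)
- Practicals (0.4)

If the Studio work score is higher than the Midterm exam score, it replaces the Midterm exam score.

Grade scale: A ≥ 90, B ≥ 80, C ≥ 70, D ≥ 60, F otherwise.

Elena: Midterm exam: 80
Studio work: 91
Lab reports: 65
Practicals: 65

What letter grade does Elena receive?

Studio work (91) > Midterm exam (80), so Midterm exam counts as 91.
Weighted total:
  Midterm exam 91 × 0.09 = 8.19
  Studio work 91 × 0.09 = 8.19
  Lab reports 65 × 0.42 = 27.3
  Practicals 65 × 0.4 = 26
Sum = 69.68
69.68 is ≥ 60 and < 70 → D

D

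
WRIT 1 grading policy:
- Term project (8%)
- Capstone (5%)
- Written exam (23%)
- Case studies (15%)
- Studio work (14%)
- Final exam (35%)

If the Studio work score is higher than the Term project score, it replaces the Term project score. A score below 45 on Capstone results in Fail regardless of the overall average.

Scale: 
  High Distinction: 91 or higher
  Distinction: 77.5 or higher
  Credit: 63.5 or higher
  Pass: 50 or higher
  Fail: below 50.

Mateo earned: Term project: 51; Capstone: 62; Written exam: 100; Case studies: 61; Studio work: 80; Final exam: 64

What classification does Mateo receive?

Credit

Studio work (80) > Term project (51), so Term project counts as 80.
Capstone score 62 ≥ 45: minimum met.
Weighted total:
  Term project 80 × 0.08 = 6.4
  Capstone 62 × 0.05 = 3.1
  Written exam 100 × 0.23 = 23
  Case studies 61 × 0.15 = 9.15
  Studio work 80 × 0.14 = 11.2
  Final exam 64 × 0.35 = 22.4
Sum = 75.25
75.25 is ≥ 63.5 and < 77.5 → Credit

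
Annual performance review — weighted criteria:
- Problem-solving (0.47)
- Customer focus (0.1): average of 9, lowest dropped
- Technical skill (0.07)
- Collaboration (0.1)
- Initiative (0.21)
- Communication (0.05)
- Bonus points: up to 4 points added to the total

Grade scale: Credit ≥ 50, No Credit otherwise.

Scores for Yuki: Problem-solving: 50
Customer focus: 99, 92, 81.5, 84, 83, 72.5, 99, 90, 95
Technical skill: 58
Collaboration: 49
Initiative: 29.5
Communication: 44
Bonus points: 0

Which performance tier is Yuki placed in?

No Credit

Customer focus: drop 72.5 → average of remaining 8 = 723.5/8 = 90.4375
Weighted total:
  Problem-solving 50 × 0.47 = 23.5
  Customer focus 90.4375 × 0.1 = 9.04375
  Technical skill 58 × 0.07 = 4.06
  Collaboration 49 × 0.1 = 4.9
  Initiative 29.5 × 0.21 = 6.195
  Communication 44 × 0.05 = 2.2
Sum = 49.89875
Bonus points: 49.89875 + 0 = 49.89875
49.89875 < 50 → No Credit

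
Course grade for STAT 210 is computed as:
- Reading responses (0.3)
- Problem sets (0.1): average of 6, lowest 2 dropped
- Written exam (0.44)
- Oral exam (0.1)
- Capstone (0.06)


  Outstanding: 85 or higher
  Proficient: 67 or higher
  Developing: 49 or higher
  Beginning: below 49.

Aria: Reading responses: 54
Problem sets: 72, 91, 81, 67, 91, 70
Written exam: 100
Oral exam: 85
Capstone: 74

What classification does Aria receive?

Proficient

Problem sets: drop 67, 70 → average of remaining 4 = 335/4 = 83.75
Weighted total:
  Reading responses 54 × 0.3 = 16.2
  Problem sets 83.75 × 0.1 = 8.375
  Written exam 100 × 0.44 = 44
  Oral exam 85 × 0.1 = 8.5
  Capstone 74 × 0.06 = 4.44
Sum = 81.515
81.515 is ≥ 67 and < 85 → Proficient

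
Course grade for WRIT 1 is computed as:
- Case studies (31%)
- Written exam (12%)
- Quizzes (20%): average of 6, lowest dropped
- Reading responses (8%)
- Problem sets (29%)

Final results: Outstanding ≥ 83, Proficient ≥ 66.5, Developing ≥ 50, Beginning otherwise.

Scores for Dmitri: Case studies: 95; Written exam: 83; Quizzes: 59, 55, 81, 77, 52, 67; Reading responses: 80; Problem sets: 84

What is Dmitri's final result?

Outstanding

Quizzes: drop 52 → average of remaining 5 = 339/5 = 67.8
Weighted total:
  Case studies 95 × 0.31 = 29.45
  Written exam 83 × 0.12 = 9.96
  Quizzes 67.8 × 0.2 = 13.56
  Reading responses 80 × 0.08 = 6.4
  Problem sets 84 × 0.29 = 24.36
Sum = 83.73
83.73 ≥ 83 → Outstanding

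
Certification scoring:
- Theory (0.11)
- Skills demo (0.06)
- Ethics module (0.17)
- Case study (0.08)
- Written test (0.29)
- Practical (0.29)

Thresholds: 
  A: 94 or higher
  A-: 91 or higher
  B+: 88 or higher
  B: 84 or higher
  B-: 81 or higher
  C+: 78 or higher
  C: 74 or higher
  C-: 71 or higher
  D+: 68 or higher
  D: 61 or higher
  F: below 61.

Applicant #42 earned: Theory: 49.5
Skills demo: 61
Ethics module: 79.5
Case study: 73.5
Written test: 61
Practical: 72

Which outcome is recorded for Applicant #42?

D

Weighted total:
  Theory 49.5 × 0.11 = 5.445
  Skills demo 61 × 0.06 = 3.66
  Ethics module 79.5 × 0.17 = 13.515
  Case study 73.5 × 0.08 = 5.88
  Written test 61 × 0.29 = 17.69
  Practical 72 × 0.29 = 20.88
Sum = 67.07
67.07 is ≥ 61 and < 68 → D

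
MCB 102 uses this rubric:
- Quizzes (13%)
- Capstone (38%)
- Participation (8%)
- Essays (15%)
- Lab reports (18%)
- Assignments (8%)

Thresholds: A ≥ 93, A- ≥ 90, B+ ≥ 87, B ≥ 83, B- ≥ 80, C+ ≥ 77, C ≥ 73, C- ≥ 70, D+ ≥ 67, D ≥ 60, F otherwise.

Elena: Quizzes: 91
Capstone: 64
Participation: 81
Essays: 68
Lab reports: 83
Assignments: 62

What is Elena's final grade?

C-

Weighted total:
  Quizzes 91 × 0.13 = 11.83
  Capstone 64 × 0.38 = 24.32
  Participation 81 × 0.08 = 6.48
  Essays 68 × 0.15 = 10.2
  Lab reports 83 × 0.18 = 14.94
  Assignments 62 × 0.08 = 4.96
Sum = 72.73
72.73 is ≥ 70 and < 73 → C-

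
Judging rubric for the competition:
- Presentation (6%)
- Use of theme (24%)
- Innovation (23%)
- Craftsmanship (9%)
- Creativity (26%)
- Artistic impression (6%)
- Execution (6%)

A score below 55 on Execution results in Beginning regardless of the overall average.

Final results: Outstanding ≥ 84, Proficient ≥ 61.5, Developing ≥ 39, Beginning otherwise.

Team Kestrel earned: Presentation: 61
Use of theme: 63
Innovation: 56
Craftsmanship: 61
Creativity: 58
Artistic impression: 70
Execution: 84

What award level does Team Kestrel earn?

Execution score 84 ≥ 55: minimum met.
Weighted total:
  Presentation 61 × 0.06 = 3.66
  Use of theme 63 × 0.24 = 15.12
  Innovation 56 × 0.23 = 12.88
  Craftsmanship 61 × 0.09 = 5.49
  Creativity 58 × 0.26 = 15.08
  Artistic impression 70 × 0.06 = 4.2
  Execution 84 × 0.06 = 5.04
Sum = 61.47
61.47 is ≥ 39 and < 61.5 → Developing

Developing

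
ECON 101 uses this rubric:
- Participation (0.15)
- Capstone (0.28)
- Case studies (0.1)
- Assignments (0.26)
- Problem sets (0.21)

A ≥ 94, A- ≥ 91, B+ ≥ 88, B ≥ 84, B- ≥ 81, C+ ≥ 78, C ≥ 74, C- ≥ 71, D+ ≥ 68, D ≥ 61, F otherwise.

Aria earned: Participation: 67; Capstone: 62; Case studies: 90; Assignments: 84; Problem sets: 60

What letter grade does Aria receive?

Weighted total:
  Participation 67 × 0.15 = 10.05
  Capstone 62 × 0.28 = 17.36
  Case studies 90 × 0.1 = 9
  Assignments 84 × 0.26 = 21.84
  Problem sets 60 × 0.21 = 12.6
Sum = 70.85
70.85 is ≥ 68 and < 71 → D+

D+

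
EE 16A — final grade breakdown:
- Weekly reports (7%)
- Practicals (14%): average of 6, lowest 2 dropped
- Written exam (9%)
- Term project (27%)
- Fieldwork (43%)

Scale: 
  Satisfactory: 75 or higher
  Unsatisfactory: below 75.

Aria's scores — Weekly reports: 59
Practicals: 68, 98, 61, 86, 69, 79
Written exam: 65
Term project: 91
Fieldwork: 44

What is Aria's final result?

Practicals: drop 61, 68 → average of remaining 4 = 332/4 = 83
Weighted total:
  Weekly reports 59 × 0.07 = 4.13
  Practicals 83 × 0.14 = 11.62
  Written exam 65 × 0.09 = 5.85
  Term project 91 × 0.27 = 24.57
  Fieldwork 44 × 0.43 = 18.92
Sum = 65.09
65.09 < 75 → Unsatisfactory

Unsatisfactory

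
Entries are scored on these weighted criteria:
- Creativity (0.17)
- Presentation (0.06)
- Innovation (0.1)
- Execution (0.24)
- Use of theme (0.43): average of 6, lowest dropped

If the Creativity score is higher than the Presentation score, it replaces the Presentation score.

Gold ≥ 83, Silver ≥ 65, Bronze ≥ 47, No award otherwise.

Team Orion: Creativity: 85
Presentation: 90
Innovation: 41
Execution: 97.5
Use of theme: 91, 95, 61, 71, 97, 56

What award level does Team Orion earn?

Gold

Use of theme: drop 56 → average of remaining 5 = 415/5 = 83
Creativity (85) ≤ Presentation (90), so Presentation stays at 90.
Weighted total:
  Creativity 85 × 0.17 = 14.45
  Presentation 90 × 0.06 = 5.4
  Innovation 41 × 0.1 = 4.1
  Execution 97.5 × 0.24 = 23.4
  Use of theme 83 × 0.43 = 35.69
Sum = 83.04
83.04 ≥ 83 → Gold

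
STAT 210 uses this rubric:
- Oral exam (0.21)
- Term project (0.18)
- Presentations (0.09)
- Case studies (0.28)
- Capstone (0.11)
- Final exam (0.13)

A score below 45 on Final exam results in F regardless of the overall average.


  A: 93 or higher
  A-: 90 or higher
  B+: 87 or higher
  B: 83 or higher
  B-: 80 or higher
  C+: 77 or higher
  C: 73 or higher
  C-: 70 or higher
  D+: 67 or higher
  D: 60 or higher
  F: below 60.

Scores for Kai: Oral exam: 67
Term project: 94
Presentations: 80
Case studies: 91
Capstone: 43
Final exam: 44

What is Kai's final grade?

F

Final exam score 44 < 45: minimum not met.
Weighted total:
  Oral exam 67 × 0.21 = 14.07
  Term project 94 × 0.18 = 16.92
  Presentations 80 × 0.09 = 7.2
  Case studies 91 × 0.28 = 25.48
  Capstone 43 × 0.11 = 4.73
  Final exam 44 × 0.13 = 5.72
Sum = 74.12
Because the Final exam minimum was not met, the result is F.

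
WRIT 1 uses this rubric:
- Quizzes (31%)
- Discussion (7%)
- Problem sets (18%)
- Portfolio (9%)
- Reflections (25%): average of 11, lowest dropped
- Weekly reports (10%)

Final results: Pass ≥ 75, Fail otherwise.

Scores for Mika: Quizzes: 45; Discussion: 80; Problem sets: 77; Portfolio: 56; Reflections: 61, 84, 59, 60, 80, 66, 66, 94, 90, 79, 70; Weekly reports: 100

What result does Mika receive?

Reflections: drop 59 → average of remaining 10 = 750/10 = 75
Weighted total:
  Quizzes 45 × 0.31 = 13.95
  Discussion 80 × 0.07 = 5.6
  Problem sets 77 × 0.18 = 13.86
  Portfolio 56 × 0.09 = 5.04
  Reflections 75 × 0.25 = 18.75
  Weekly reports 100 × 0.1 = 10
Sum = 67.2
67.2 < 75 → Fail

Fail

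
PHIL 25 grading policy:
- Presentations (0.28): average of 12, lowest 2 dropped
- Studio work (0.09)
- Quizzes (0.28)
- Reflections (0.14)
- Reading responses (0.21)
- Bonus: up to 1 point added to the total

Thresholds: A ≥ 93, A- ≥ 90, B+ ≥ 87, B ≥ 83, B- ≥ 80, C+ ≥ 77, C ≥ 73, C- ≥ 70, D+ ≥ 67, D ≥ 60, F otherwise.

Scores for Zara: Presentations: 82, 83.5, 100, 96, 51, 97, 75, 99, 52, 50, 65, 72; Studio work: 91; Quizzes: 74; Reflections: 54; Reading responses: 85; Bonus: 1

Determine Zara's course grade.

C+

Presentations: drop 50, 51 → average of remaining 10 = 821.5/10 = 82.15
Weighted total:
  Presentations 82.15 × 0.28 = 23.002
  Studio work 91 × 0.09 = 8.19
  Quizzes 74 × 0.28 = 20.72
  Reflections 54 × 0.14 = 7.56
  Reading responses 85 × 0.21 = 17.85
Sum = 77.322
Bonus: 77.322 + 1 = 78.322
78.322 is ≥ 77 and < 80 → C+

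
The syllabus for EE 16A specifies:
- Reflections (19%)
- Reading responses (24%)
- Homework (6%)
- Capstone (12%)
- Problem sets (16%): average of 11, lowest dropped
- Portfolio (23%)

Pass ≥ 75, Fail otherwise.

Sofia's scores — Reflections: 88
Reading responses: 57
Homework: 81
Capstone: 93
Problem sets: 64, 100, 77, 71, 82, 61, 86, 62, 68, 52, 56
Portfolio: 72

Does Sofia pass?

Fail

Problem sets: drop 52 → average of remaining 10 = 727/10 = 72.7
Weighted total:
  Reflections 88 × 0.19 = 16.72
  Reading responses 57 × 0.24 = 13.68
  Homework 81 × 0.06 = 4.86
  Capstone 93 × 0.12 = 11.16
  Problem sets 72.7 × 0.16 = 11.632
  Portfolio 72 × 0.23 = 16.56
Sum = 74.612
74.612 < 75 → Fail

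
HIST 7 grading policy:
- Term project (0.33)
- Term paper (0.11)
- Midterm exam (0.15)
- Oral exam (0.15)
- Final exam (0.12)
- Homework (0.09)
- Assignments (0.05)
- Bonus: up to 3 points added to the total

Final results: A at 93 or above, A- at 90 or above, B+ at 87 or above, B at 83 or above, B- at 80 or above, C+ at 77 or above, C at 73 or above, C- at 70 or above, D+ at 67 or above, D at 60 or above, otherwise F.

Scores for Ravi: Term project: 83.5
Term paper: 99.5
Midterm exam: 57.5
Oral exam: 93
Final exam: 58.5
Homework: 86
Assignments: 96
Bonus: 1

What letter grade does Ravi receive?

B-

Weighted total:
  Term project 83.5 × 0.33 = 27.555
  Term paper 99.5 × 0.11 = 10.945
  Midterm exam 57.5 × 0.15 = 8.625
  Oral exam 93 × 0.15 = 13.95
  Final exam 58.5 × 0.12 = 7.02
  Homework 86 × 0.09 = 7.74
  Assignments 96 × 0.05 = 4.8
Sum = 80.635
Bonus: 80.635 + 1 = 81.635
81.635 is ≥ 80 and < 83 → B-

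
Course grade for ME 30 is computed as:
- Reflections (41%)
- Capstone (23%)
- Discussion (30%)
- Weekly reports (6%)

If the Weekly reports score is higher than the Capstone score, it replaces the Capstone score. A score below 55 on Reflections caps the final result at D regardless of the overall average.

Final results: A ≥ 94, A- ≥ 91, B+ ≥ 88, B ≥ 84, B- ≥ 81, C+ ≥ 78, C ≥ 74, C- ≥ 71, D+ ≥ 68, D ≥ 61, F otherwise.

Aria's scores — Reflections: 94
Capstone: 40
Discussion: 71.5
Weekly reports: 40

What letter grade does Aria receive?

Weekly reports (40) ≤ Capstone (40), so Capstone stays at 40.
Reflections score 94 ≥ 55: minimum met.
Weighted total:
  Reflections 94 × 0.41 = 38.54
  Capstone 40 × 0.23 = 9.2
  Discussion 71.5 × 0.3 = 21.45
  Weekly reports 40 × 0.06 = 2.4
Sum = 71.59
71.59 is ≥ 71 and < 74 → C-

C-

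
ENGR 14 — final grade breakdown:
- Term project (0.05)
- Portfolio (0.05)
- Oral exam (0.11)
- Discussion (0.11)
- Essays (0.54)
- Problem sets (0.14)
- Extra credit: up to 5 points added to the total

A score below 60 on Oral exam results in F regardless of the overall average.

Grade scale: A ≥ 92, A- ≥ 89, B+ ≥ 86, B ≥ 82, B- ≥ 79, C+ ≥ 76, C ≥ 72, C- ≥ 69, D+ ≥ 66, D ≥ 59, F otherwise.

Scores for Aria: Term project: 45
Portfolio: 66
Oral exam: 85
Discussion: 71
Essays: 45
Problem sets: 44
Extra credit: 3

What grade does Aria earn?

Oral exam score 85 ≥ 60: minimum met.
Weighted total:
  Term project 45 × 0.05 = 2.25
  Portfolio 66 × 0.05 = 3.3
  Oral exam 85 × 0.11 = 9.35
  Discussion 71 × 0.11 = 7.81
  Essays 45 × 0.54 = 24.3
  Problem sets 44 × 0.14 = 6.16
Sum = 53.17
Extra credit: 53.17 + 3 = 56.17
56.17 < 59 → F

F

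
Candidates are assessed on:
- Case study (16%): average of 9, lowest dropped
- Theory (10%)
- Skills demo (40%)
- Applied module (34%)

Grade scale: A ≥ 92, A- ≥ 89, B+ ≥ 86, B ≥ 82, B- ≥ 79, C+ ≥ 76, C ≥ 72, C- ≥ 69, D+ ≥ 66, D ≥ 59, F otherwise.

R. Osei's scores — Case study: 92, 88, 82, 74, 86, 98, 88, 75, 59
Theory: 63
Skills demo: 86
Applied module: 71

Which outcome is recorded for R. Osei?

Case study: drop 59 → average of remaining 8 = 683/8 = 85.375
Weighted total:
  Case study 85.375 × 0.16 = 13.66
  Theory 63 × 0.1 = 6.3
  Skills demo 86 × 0.4 = 34.4
  Applied module 71 × 0.34 = 24.14
Sum = 78.5
78.5 is ≥ 76 and < 79 → C+

C+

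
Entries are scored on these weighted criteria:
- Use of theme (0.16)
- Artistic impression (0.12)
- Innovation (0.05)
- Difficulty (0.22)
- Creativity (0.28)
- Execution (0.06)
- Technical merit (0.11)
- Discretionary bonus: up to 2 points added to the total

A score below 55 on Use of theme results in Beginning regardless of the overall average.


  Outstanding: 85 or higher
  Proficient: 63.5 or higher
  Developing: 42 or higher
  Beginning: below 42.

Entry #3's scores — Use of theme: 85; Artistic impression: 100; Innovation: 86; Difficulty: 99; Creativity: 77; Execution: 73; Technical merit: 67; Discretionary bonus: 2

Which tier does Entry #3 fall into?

Outstanding

Use of theme score 85 ≥ 55: minimum met.
Weighted total:
  Use of theme 85 × 0.16 = 13.6
  Artistic impression 100 × 0.12 = 12
  Innovation 86 × 0.05 = 4.3
  Difficulty 99 × 0.22 = 21.78
  Creativity 77 × 0.28 = 21.56
  Execution 73 × 0.06 = 4.38
  Technical merit 67 × 0.11 = 7.37
Sum = 84.99
Discretionary bonus: 84.99 + 2 = 86.99
86.99 ≥ 85 → Outstanding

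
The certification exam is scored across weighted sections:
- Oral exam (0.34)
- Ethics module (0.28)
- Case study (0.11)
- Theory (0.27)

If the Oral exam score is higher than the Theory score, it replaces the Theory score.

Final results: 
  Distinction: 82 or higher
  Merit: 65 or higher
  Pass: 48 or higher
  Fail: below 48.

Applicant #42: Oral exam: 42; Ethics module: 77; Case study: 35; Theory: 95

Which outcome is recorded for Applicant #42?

Merit

Oral exam (42) ≤ Theory (95), so Theory stays at 95.
Weighted total:
  Oral exam 42 × 0.34 = 14.28
  Ethics module 77 × 0.28 = 21.56
  Case study 35 × 0.11 = 3.85
  Theory 95 × 0.27 = 25.65
Sum = 65.34
65.34 is ≥ 65 and < 82 → Merit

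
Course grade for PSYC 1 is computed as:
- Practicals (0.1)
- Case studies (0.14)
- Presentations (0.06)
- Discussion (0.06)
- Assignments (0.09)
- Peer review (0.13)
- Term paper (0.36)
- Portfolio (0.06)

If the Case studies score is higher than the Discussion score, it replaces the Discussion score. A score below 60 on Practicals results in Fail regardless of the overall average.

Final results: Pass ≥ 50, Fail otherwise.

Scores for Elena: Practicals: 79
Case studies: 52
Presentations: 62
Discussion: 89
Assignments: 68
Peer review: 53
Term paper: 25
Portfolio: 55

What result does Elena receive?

Fail

Case studies (52) ≤ Discussion (89), so Discussion stays at 89.
Practicals score 79 ≥ 60: minimum met.
Weighted total:
  Practicals 79 × 0.1 = 7.9
  Case studies 52 × 0.14 = 7.28
  Presentations 62 × 0.06 = 3.72
  Discussion 89 × 0.06 = 5.34
  Assignments 68 × 0.09 = 6.12
  Peer review 53 × 0.13 = 6.89
  Term paper 25 × 0.36 = 9
  Portfolio 55 × 0.06 = 3.3
Sum = 49.55
49.55 < 50 → Fail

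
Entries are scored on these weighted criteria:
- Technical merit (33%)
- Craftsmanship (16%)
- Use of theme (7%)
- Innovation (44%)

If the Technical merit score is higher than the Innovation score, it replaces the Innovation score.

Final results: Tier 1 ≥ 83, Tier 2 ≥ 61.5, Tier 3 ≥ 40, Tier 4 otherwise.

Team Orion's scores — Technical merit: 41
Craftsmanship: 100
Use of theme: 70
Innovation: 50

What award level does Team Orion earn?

Technical merit (41) ≤ Innovation (50), so Innovation stays at 50.
Weighted total:
  Technical merit 41 × 0.33 = 13.53
  Craftsmanship 100 × 0.16 = 16
  Use of theme 70 × 0.07 = 4.9
  Innovation 50 × 0.44 = 22
Sum = 56.43
56.43 is ≥ 40 and < 61.5 → Tier 3

Tier 3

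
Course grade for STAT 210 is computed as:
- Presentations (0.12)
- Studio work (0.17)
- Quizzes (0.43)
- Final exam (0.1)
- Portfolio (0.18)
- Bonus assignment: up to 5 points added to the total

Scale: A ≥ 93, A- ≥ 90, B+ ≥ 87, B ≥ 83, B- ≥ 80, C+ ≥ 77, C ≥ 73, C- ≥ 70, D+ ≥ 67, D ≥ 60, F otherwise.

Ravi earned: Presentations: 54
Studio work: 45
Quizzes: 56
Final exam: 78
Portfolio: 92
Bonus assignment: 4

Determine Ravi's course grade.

D

Weighted total:
  Presentations 54 × 0.12 = 6.48
  Studio work 45 × 0.17 = 7.65
  Quizzes 56 × 0.43 = 24.08
  Final exam 78 × 0.1 = 7.8
  Portfolio 92 × 0.18 = 16.56
Sum = 62.57
Bonus assignment: 62.57 + 4 = 66.57
66.57 is ≥ 60 and < 67 → D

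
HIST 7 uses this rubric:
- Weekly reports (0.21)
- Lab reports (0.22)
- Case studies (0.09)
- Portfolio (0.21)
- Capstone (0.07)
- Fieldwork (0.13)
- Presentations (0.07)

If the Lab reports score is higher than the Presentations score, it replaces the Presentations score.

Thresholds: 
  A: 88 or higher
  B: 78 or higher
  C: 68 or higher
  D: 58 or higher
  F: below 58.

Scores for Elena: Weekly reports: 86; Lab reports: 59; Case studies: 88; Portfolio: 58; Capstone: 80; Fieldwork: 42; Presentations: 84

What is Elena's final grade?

C

Lab reports (59) ≤ Presentations (84), so Presentations stays at 84.
Weighted total:
  Weekly reports 86 × 0.21 = 18.06
  Lab reports 59 × 0.22 = 12.98
  Case studies 88 × 0.09 = 7.92
  Portfolio 58 × 0.21 = 12.18
  Capstone 80 × 0.07 = 5.6
  Fieldwork 42 × 0.13 = 5.46
  Presentations 84 × 0.07 = 5.88
Sum = 68.08
68.08 is ≥ 68 and < 78 → C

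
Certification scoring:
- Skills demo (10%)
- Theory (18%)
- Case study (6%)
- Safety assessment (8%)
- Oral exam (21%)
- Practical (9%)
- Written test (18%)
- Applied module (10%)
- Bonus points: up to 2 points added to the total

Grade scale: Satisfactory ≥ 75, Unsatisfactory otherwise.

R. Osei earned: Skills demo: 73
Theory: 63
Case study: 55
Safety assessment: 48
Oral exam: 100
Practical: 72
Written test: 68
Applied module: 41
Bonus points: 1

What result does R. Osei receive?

Weighted total:
  Skills demo 73 × 0.1 = 7.3
  Theory 63 × 0.18 = 11.34
  Case study 55 × 0.06 = 3.3
  Safety assessment 48 × 0.08 = 3.84
  Oral exam 100 × 0.21 = 21
  Practical 72 × 0.09 = 6.48
  Written test 68 × 0.18 = 12.24
  Applied module 41 × 0.1 = 4.1
Sum = 69.6
Bonus points: 69.6 + 1 = 70.6
70.6 < 75 → Unsatisfactory

Unsatisfactory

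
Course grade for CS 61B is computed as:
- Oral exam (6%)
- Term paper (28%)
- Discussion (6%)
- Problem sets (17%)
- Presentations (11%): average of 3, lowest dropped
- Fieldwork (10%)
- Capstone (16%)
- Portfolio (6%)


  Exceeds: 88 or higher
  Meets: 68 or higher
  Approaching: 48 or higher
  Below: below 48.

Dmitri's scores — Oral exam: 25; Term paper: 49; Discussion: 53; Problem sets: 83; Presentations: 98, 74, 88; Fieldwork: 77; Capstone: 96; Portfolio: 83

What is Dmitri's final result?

Presentations: drop 74 → average of remaining 2 = 186/2 = 93
Weighted total:
  Oral exam 25 × 0.06 = 1.5
  Term paper 49 × 0.28 = 13.72
  Discussion 53 × 0.06 = 3.18
  Problem sets 83 × 0.17 = 14.11
  Presentations 93 × 0.11 = 10.23
  Fieldwork 77 × 0.1 = 7.7
  Capstone 96 × 0.16 = 15.36
  Portfolio 83 × 0.06 = 4.98
Sum = 70.78
70.78 is ≥ 68 and < 88 → Meets

Meets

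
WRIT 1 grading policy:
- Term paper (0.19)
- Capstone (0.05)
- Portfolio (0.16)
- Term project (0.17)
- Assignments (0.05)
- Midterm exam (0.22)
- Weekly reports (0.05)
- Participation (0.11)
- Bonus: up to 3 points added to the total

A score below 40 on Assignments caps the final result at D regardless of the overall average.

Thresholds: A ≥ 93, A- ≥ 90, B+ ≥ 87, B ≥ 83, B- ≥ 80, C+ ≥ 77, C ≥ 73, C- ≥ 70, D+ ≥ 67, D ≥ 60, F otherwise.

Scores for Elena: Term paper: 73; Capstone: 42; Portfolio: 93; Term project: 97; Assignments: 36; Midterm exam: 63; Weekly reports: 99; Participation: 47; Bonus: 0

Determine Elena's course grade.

D

Assignments score 36 < 40: minimum not met.
Weighted total:
  Term paper 73 × 0.19 = 13.87
  Capstone 42 × 0.05 = 2.1
  Portfolio 93 × 0.16 = 14.88
  Term project 97 × 0.17 = 16.49
  Assignments 36 × 0.05 = 1.8
  Midterm exam 63 × 0.22 = 13.86
  Weekly reports 99 × 0.05 = 4.95
  Participation 47 × 0.11 = 5.17
Sum = 73.12
Bonus: 73.12 + 0 = 73.12
73.12 would be C; cap at D applies → D.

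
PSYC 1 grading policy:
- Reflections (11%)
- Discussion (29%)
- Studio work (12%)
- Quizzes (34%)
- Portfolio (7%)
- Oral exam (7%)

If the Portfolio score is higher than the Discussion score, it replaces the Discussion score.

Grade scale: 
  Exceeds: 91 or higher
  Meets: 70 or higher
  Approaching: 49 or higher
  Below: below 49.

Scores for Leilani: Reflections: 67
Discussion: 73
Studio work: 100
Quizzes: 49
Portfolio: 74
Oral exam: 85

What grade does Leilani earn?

Approaching

Portfolio (74) > Discussion (73), so Discussion counts as 74.
Weighted total:
  Reflections 67 × 0.11 = 7.37
  Discussion 74 × 0.29 = 21.46
  Studio work 100 × 0.12 = 12
  Quizzes 49 × 0.34 = 16.66
  Portfolio 74 × 0.07 = 5.18
  Oral exam 85 × 0.07 = 5.95
Sum = 68.62
68.62 is ≥ 49 and < 70 → Approaching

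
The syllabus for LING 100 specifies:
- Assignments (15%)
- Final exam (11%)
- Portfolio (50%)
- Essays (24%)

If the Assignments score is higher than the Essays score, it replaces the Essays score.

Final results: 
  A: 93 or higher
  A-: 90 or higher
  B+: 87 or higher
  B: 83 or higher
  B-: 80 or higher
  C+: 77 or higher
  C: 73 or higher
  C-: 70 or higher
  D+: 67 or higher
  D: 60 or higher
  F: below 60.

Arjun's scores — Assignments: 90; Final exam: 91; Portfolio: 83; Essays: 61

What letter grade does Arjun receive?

Assignments (90) > Essays (61), so Essays counts as 90.
Weighted total:
  Assignments 90 × 0.15 = 13.5
  Final exam 91 × 0.11 = 10.01
  Portfolio 83 × 0.5 = 41.5
  Essays 90 × 0.24 = 21.6
Sum = 86.61
86.61 is ≥ 83 and < 87 → B

B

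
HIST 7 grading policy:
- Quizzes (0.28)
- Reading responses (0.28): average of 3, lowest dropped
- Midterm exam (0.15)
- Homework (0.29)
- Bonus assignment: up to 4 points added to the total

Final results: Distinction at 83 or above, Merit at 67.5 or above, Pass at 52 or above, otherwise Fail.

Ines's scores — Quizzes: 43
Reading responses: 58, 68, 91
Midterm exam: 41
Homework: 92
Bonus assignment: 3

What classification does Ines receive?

Reading responses: drop 58 → average of remaining 2 = 159/2 = 79.5
Weighted total:
  Quizzes 43 × 0.28 = 12.04
  Reading responses 79.5 × 0.28 = 22.26
  Midterm exam 41 × 0.15 = 6.15
  Homework 92 × 0.29 = 26.68
Sum = 67.13
Bonus assignment: 67.13 + 3 = 70.13
70.13 is ≥ 67.5 and < 83 → Merit

Merit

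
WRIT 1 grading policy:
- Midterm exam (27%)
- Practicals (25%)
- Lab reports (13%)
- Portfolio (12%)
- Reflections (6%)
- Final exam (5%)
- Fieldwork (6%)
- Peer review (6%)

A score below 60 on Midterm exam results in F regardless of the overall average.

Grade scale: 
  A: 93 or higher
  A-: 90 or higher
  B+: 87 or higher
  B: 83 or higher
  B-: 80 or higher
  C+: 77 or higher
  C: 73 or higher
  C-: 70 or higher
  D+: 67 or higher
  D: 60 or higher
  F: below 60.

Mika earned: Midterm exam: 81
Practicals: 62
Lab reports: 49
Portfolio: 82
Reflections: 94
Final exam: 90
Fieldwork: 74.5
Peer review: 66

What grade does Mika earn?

Midterm exam score 81 ≥ 60: minimum met.
Weighted total:
  Midterm exam 81 × 0.27 = 21.87
  Practicals 62 × 0.25 = 15.5
  Lab reports 49 × 0.13 = 6.37
  Portfolio 82 × 0.12 = 9.84
  Reflections 94 × 0.06 = 5.64
  Final exam 90 × 0.05 = 4.5
  Fieldwork 74.5 × 0.06 = 4.47
  Peer review 66 × 0.06 = 3.96
Sum = 72.15
72.15 is ≥ 70 and < 73 → C-

C-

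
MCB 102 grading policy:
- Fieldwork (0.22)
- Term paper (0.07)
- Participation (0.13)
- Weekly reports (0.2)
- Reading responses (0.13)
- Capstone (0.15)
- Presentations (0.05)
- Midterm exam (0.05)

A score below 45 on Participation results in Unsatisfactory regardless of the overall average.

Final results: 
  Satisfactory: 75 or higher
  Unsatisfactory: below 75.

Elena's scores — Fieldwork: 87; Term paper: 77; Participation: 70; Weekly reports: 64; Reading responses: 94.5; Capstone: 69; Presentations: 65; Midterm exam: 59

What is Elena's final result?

Participation score 70 ≥ 45: minimum met.
Weighted total:
  Fieldwork 87 × 0.22 = 19.14
  Term paper 77 × 0.07 = 5.39
  Participation 70 × 0.13 = 9.1
  Weekly reports 64 × 0.2 = 12.8
  Reading responses 94.5 × 0.13 = 12.285
  Capstone 69 × 0.15 = 10.35
  Presentations 65 × 0.05 = 3.25
  Midterm exam 59 × 0.05 = 2.95
Sum = 75.265
75.265 ≥ 75 → Satisfactory

Satisfactory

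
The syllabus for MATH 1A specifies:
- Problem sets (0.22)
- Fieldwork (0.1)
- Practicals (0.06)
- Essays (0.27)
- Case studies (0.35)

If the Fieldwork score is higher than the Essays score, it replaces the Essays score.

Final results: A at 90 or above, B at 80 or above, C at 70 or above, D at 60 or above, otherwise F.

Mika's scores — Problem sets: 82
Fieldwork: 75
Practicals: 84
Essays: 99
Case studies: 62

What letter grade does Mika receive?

Fieldwork (75) ≤ Essays (99), so Essays stays at 99.
Weighted total:
  Problem sets 82 × 0.22 = 18.04
  Fieldwork 75 × 0.1 = 7.5
  Practicals 84 × 0.06 = 5.04
  Essays 99 × 0.27 = 26.73
  Case studies 62 × 0.35 = 21.7
Sum = 79.01
79.01 is ≥ 70 and < 80 → C

C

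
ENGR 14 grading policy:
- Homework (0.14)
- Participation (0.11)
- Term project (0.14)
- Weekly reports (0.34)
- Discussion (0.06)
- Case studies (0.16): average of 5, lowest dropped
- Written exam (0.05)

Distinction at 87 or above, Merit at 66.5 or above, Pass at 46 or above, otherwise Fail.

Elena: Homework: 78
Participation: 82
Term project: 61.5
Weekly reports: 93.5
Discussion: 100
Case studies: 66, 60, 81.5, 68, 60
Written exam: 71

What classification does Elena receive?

Case studies: drop 60 → average of remaining 4 = 275.5/4 = 68.875
Weighted total:
  Homework 78 × 0.14 = 10.92
  Participation 82 × 0.11 = 9.02
  Term project 61.5 × 0.14 = 8.61
  Weekly reports 93.5 × 0.34 = 31.79
  Discussion 100 × 0.06 = 6
  Case studies 68.875 × 0.16 = 11.02
  Written exam 71 × 0.05 = 3.55
Sum = 80.91
80.91 is ≥ 66.5 and < 87 → Merit

Merit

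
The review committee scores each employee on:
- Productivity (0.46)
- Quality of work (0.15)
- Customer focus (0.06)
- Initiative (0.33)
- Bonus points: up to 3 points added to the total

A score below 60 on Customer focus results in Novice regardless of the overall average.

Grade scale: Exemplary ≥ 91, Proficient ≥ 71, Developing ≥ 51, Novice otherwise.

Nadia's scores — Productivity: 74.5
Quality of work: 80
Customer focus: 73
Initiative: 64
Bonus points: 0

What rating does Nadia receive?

Proficient

Customer focus score 73 ≥ 60: minimum met.
Weighted total:
  Productivity 74.5 × 0.46 = 34.27
  Quality of work 80 × 0.15 = 12
  Customer focus 73 × 0.06 = 4.38
  Initiative 64 × 0.33 = 21.12
Sum = 71.77
Bonus points: 71.77 + 0 = 71.77
71.77 is ≥ 71 and < 91 → Proficient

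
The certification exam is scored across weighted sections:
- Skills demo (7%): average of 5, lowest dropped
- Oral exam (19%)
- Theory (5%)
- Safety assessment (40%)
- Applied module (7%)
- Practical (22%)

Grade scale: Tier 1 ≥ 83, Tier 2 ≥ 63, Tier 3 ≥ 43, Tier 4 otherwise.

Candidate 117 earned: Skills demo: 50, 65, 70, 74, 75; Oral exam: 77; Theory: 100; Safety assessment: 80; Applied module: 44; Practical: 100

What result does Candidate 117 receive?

Tier 2

Skills demo: drop 50 → average of remaining 4 = 284/4 = 71
Weighted total:
  Skills demo 71 × 0.07 = 4.97
  Oral exam 77 × 0.19 = 14.63
  Theory 100 × 0.05 = 5
  Safety assessment 80 × 0.4 = 32
  Applied module 44 × 0.07 = 3.08
  Practical 100 × 0.22 = 22
Sum = 81.68
81.68 is ≥ 63 and < 83 → Tier 2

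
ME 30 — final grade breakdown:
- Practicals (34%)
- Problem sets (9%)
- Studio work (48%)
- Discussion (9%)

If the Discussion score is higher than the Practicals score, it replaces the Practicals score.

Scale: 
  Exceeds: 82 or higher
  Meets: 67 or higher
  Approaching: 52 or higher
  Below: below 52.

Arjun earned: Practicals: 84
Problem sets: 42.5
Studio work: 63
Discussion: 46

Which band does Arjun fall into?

Approaching

Discussion (46) ≤ Practicals (84), so Practicals stays at 84.
Weighted total:
  Practicals 84 × 0.34 = 28.56
  Problem sets 42.5 × 0.09 = 3.825
  Studio work 63 × 0.48 = 30.24
  Discussion 46 × 0.09 = 4.14
Sum = 66.765
66.765 is ≥ 52 and < 67 → Approaching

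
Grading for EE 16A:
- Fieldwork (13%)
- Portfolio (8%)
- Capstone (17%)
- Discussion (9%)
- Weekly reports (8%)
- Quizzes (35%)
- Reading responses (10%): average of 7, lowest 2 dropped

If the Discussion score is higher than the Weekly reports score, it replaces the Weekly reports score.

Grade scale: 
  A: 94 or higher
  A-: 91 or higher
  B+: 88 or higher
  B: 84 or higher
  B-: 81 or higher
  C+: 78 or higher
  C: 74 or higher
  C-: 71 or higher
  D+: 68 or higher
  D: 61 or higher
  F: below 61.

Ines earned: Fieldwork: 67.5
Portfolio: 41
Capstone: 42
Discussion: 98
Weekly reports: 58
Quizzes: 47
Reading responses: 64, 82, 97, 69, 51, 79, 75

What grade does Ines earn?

F

Reading responses: drop 51, 64 → average of remaining 5 = 402/5 = 80.4
Discussion (98) > Weekly reports (58), so Weekly reports counts as 98.
Weighted total:
  Fieldwork 67.5 × 0.13 = 8.775
  Portfolio 41 × 0.08 = 3.28
  Capstone 42 × 0.17 = 7.14
  Discussion 98 × 0.09 = 8.82
  Weekly reports 98 × 0.08 = 7.84
  Quizzes 47 × 0.35 = 16.45
  Reading responses 80.4 × 0.1 = 8.04
Sum = 60.345
60.345 < 61 → F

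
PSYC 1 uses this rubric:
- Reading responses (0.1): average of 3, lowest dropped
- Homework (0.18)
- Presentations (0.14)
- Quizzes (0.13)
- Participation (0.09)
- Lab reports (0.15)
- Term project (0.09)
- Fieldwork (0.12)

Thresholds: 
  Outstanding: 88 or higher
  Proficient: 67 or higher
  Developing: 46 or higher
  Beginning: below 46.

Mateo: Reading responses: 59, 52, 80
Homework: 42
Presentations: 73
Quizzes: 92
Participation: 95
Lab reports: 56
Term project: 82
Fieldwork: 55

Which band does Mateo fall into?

Reading responses: drop 52 → average of remaining 2 = 139/2 = 69.5
Weighted total:
  Reading responses 69.5 × 0.1 = 6.95
  Homework 42 × 0.18 = 7.56
  Presentations 73 × 0.14 = 10.22
  Quizzes 92 × 0.13 = 11.96
  Participation 95 × 0.09 = 8.55
  Lab reports 56 × 0.15 = 8.4
  Term project 82 × 0.09 = 7.38
  Fieldwork 55 × 0.12 = 6.6
Sum = 67.62
67.62 is ≥ 67 and < 88 → Proficient

Proficient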